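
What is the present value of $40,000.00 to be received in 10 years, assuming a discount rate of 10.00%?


Present value formula: PV = FV / (1 + r)^t
PV = $40,000.00 / (1 + 0.1)^10
PV = $40,000.00 / 2.593742
PV = $15,421.73

PV = FV / (1 + r)^t = $15,421.73


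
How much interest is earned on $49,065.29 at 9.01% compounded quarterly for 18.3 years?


Compound interest earned = final amount − principal.
A = P(1 + r/n)^(nt) = $49,065.29 × (1 + 0.0901/4)^(4 × 18.3) = $250,556.93
Interest = A − P = $250,556.93 − $49,065.29 = $201,491.64

Interest = A - P = $201,491.64


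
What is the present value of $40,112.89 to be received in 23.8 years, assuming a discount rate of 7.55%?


Present value formula: PV = FV / (1 + r)^t
PV = $40,112.89 / (1 + 0.0755)^23.8
PV = $40,112.89 / 5.653636
PV = $7,095.06

PV = FV / (1 + r)^t = $7,095.06


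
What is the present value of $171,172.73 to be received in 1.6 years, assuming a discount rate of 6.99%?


Present value formula: PV = FV / (1 + r)^t
PV = $171,172.73 / (1 + 0.0699)^1.6
PV = $171,172.73 / 1.11416394
PV = $153,633.34

PV = FV / (1 + r)^t = $153,633.34


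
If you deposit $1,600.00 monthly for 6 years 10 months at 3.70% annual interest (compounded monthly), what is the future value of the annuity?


Future value of an ordinary annuity: FV = PMT × ((1 + r)^n − 1) / r
Monthly rate r = 0.037/12 ≈ 0.00308333, n = 82
FV = $1,600.00 × ((1 + 0.037/12)^82 − 1) / (0.037/12)
FV = $1,600.00 × 93.135522
FV = $149,016.84

FV = PMT × ((1+r)^n - 1)/r = $149,016.84


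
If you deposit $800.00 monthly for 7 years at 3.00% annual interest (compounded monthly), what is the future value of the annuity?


Future value of an ordinary annuity: FV = PMT × ((1 + r)^n − 1) / r
Monthly rate r = 0.03/12 = 0.0025, n = 84
FV = $800.00 × ((1 + 0.03/12)^84 − 1) / (0.03/12)
FV = $800.00 × 93.341920
FV = $74,673.54

FV = PMT × ((1+r)^n - 1)/r = $74,673.54


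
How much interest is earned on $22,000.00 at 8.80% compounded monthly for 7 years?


Compound interest earned = final amount − principal.
A = P(1 + r/n)^(nt) = $22,000.00 × (1 + 0.088/12)^(12 × 7) = $40,641.71
Interest = A − P = $40,641.71 − $22,000.00 = $18,641.71

Interest = A - P = $18,641.71


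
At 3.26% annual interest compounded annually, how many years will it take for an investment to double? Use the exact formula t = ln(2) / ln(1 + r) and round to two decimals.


Doubling condition: (1 + r)^t = 2
Take ln of both sides: t × ln(1 + r) = ln(2)
t = ln(2) / ln(1 + r)
t = 0.693147 / 0.032080
t = 21.61

t = ln(2) / ln(1 + r) = 21.61 years


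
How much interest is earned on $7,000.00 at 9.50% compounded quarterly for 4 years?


Compound interest earned = final amount − principal.
A = P(1 + r/n)^(nt) = $7,000.00 × (1 + 0.095/4)^(4 × 4) = $10,190.62
Interest = A − P = $10,190.62 − $7,000.00 = $3,190.62

Interest = A - P = $3,190.62


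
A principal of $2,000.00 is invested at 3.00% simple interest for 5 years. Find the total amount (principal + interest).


Total amount formula: A = P(1 + rt) = P + P·r·t
Interest: I = P × r × t = $2,000.00 × 0.03 × 5 = $300.00
A = P + I = $2,000.00 + $300.00 = $2,300.00

A = P + I = P(1 + rt) = $2,300.00


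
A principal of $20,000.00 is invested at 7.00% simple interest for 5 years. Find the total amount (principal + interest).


Total amount formula: A = P(1 + rt) = P + P·r·t
Interest: I = P × r × t = $20,000.00 × 0.07 × 5 = $7,000.00
A = P + I = $20,000.00 + $7,000.00 = $27,000.00

A = P + I = P(1 + rt) = $27,000.00


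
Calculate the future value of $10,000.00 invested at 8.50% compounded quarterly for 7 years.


Compound interest formula: A = P(1 + r/n)^(nt)
A = $10,000.00 × (1 + 0.085/4)^(4 × 7)
Growth factor: (1 + 0.085/4)^28 = 1.801764
A = $10,000.00 × 1.801764
A = $18,017.64

A = P(1 + r/n)^(nt) = $18,017.64


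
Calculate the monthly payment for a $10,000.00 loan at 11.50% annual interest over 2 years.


Loan payment formula: PMT = PV × r / (1 − (1 + r)^(−n))
Monthly rate r = 0.115/12 ≈ 0.00958333, n = 24 months
Denominator: 1 − (1 + 0.115/12)^(−24) = 0.204596
PMT = $10,000.00 × (0.115/12) / 0.204596
PMT = $468.40 per month

PMT = PV × r / (1-(1+r)^(-n)) = $468.40/month


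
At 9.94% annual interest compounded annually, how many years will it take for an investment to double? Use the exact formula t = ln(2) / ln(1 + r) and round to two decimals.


Doubling condition: (1 + r)^t = 2
Take ln of both sides: t × ln(1 + r) = ln(2)
t = ln(2) / ln(1 + r)
t = 0.693147 / 0.094765
t = 7.31

t = ln(2) / ln(1 + r) = 7.31 years


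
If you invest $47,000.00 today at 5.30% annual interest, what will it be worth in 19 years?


Future value formula: FV = PV × (1 + r)^t
FV = $47,000.00 × (1 + 0.053)^19
FV = $47,000.00 × 2.6677127
FV = $125,382.50

FV = PV × (1 + r)^t = $125,382.50


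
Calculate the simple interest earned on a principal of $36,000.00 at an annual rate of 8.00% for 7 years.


Simple interest formula: I = P × r × t
I = $36,000.00 × 0.08 × 7
I = $20,160.00

I = P × r × t = $20,160.00


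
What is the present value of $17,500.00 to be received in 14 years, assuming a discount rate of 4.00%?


Present value formula: PV = FV / (1 + r)^t
PV = $17,500.00 / (1 + 0.04)^14
PV = $17,500.00 / 1.7316764
PV = $10,105.81

PV = FV / (1 + r)^t = $10,105.81


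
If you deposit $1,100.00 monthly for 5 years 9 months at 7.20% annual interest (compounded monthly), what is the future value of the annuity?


Future value of an ordinary annuity: FV = PMT × ((1 + r)^n − 1) / r
Monthly rate r = 0.072/12 = 0.006, n = 69
FV = $1,100.00 × ((1 + 0.072/12)^69 − 1) / (0.072/12)
FV = $1,100.00 × 85.164466
FV = $93,680.91

FV = PMT × ((1+r)^n - 1)/r = $93,680.91


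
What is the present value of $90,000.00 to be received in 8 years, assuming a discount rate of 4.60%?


Present value formula: PV = FV / (1 + r)^t
PV = $90,000.00 / (1 + 0.046)^8
PV = $90,000.00 / 1.433024
PV = $62,804.25

PV = FV / (1 + r)^t = $62,804.25


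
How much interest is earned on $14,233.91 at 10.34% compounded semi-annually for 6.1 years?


Compound interest earned = final amount − principal.
A = P(1 + r/n)^(nt) = $14,233.91 × (1 + 0.1034/2)^(2 × 6.1) = $26,327.22
Interest = A − P = $26,327.22 − $14,233.91 = $12,093.31

Interest = A - P = $12,093.31


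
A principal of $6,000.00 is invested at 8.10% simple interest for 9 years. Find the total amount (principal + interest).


Total amount formula: A = P(1 + rt) = P + P·r·t
Interest: I = P × r × t = $6,000.00 × 0.081 × 9 = $4,374.00
A = P + I = $6,000.00 + $4,374.00 = $10,374.00

A = P + I = P(1 + rt) = $10,374.00


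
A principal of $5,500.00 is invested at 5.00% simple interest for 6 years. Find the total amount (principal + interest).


Total amount formula: A = P(1 + rt) = P + P·r·t
Interest: I = P × r × t = $5,500.00 × 0.05 × 6 = $1,650.00
A = P + I = $5,500.00 + $1,650.00 = $7,150.00

A = P + I = P(1 + rt) = $7,150.00


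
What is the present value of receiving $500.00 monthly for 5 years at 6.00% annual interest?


Present value of an ordinary annuity: PV = PMT × (1 − (1 + r)^(−n)) / r
Monthly rate r = 0.06/12 = 0.005, n = 60
PV = $500.00 × (1 − (1 + 0.06/12)^(−60)) / (0.06/12)
PV = $500.00 × 51.725561
PV = $25,862.78

PV = PMT × (1-(1+r)^(-n))/r = $25,862.78


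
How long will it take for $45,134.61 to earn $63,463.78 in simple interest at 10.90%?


Rearrange the simple interest formula for t:
I = P × r × t  ⇒  t = I / (P × r)
t = $63,463.78 / ($45,134.61 × 0.109)
t = 12.9

t = I/(P×r) = 12.9 years


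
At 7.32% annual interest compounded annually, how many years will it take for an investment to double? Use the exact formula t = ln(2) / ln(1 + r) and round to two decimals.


Doubling condition: (1 + r)^t = 2
Take ln of both sides: t × ln(1 + r) = ln(2)
t = ln(2) / ln(1 + r)
t = 0.693147 / 0.070645
t = 9.81

t = ln(2) / ln(1 + r) = 9.81 years


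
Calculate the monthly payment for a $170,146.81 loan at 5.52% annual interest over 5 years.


Loan payment formula: PMT = PV × r / (1 − (1 + r)^(−n))
Monthly rate r = 0.0552/12 = 0.0046, n = 60 months
Denominator: 1 − (1 + 0.0552/12)^(−60) = 0.240707
PMT = $170,146.81 × (0.0552/12) / 0.240707
PMT = $3,251.57 per month

PMT = PV × r / (1-(1+r)^(-n)) = $3,251.57/month


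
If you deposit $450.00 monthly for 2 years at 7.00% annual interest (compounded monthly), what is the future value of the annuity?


Future value of an ordinary annuity: FV = PMT × ((1 + r)^n − 1) / r
Monthly rate r = 0.07/12 ≈ 0.00583333, n = 24
FV = $450.00 × ((1 + 0.07/12)^24 − 1) / (0.07/12)
FV = $450.00 × 25.681032
FV = $11,556.46

FV = PMT × ((1+r)^n - 1)/r = $11,556.46


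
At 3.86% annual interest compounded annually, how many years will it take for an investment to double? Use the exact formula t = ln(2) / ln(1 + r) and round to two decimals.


Doubling condition: (1 + r)^t = 2
Take ln of both sides: t × ln(1 + r) = ln(2)
t = ln(2) / ln(1 + r)
t = 0.693147 / 0.037874
t = 18.30

t = ln(2) / ln(1 + r) = 18.30 years


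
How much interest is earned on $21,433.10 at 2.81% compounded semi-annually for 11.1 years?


Compound interest earned = final amount − principal.
A = P(1 + r/n)^(nt) = $21,433.10 × (1 + 0.0281/2)^(2 × 11.1) = $29,214.80
Interest = A − P = $29,214.80 − $21,433.10 = $7,781.70

Interest = A - P = $7,781.70


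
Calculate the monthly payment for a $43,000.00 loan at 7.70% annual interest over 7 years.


Loan payment formula: PMT = PV × r / (1 − (1 + r)^(−n))
Monthly rate r = 0.077/12 ≈ 0.00641667, n = 84 months
Denominator: 1 − (1 + 0.077/12)^(−84) = 0.415663
PMT = $43,000.00 × (0.077/12) / 0.415663
PMT = $663.80 per month

PMT = PV × r / (1-(1+r)^(-n)) = $663.80/month


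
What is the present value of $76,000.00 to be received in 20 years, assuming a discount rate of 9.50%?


Present value formula: PV = FV / (1 + r)^t
PV = $76,000.00 / (1 + 0.095)^20
PV = $76,000.00 / 6.141612
PV = $12,374.60

PV = FV / (1 + r)^t = $12,374.60


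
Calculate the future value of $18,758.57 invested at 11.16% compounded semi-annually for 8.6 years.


Compound interest formula: A = P(1 + r/n)^(nt)
A = $18,758.57 × (1 + 0.1116/2)^(2 × 8.6)
Growth factor: (1 + 0.1116/2)^17.2 = 2.544512
A = $18,758.57 × 2.544512
A = $47,731.41

A = P(1 + r/n)^(nt) = $47,731.41


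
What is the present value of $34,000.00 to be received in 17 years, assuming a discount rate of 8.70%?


Present value formula: PV = FV / (1 + r)^t
PV = $34,000.00 / (1 + 0.087)^17
PV = $34,000.00 / 4.129545
PV = $8,233.35

PV = FV / (1 + r)^t = $8,233.35


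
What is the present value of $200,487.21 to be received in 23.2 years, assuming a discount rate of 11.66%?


Present value formula: PV = FV / (1 + r)^t
PV = $200,487.21 / (1 + 0.1166)^23.2
PV = $200,487.21 / 12.918880
PV = $15,518.93

PV = FV / (1 + r)^t = $15,518.93


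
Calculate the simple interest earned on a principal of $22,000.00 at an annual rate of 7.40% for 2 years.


Simple interest formula: I = P × r × t
I = $22,000.00 × 0.074 × 2
I = $3,256.00

I = P × r × t = $3,256.00


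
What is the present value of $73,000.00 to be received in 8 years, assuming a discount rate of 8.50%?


Present value formula: PV = FV / (1 + r)^t
PV = $73,000.00 / (1 + 0.085)^8
PV = $73,000.00 / 1.9206043
PV = $38,008.87

PV = FV / (1 + r)^t = $38,008.87


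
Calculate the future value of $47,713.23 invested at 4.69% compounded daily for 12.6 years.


Compound interest formula: A = P(1 + r/n)^(nt)
A = $47,713.23 × (1 + 0.0469/365)^(365 × 12.6)
Growth factor: (1 + 0.0469/365)^4599 = 1.8056164
A = $47,713.23 × 1.8056164
A = $86,151.79

A = P(1 + r/n)^(nt) = $86,151.79


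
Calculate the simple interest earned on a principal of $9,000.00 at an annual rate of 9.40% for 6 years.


Simple interest formula: I = P × r × t
I = $9,000.00 × 0.094 × 6
I = $5,076.00

I = P × r × t = $5,076.00


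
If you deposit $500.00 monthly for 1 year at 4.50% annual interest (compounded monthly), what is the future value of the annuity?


Future value of an ordinary annuity: FV = PMT × ((1 + r)^n − 1) / r
Monthly rate r = 0.045/12 = 0.00375, n = 12
FV = $500.00 × ((1 + 0.045/12)^12 − 1) / (0.045/12)
FV = $500.00 × 12.250620
FV = $6,125.31

FV = PMT × ((1+r)^n - 1)/r = $6,125.31


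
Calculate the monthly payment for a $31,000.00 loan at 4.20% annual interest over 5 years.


Loan payment formula: PMT = PV × r / (1 − (1 + r)^(−n))
Monthly rate r = 0.042/12 = 0.0035, n = 60 months
Denominator: 1 − (1 + 0.042/12)^(−60) = 0.189119
PMT = $31,000.00 × (0.042/12) / 0.189119
PMT = $573.71 per month

PMT = PV × r / (1-(1+r)^(-n)) = $573.71/month


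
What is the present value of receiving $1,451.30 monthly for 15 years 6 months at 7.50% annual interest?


Present value of an ordinary annuity: PV = PMT × (1 − (1 + r)^(−n)) / r
Monthly rate r = 0.075/12 = 0.00625, n = 186
PV = $1,451.30 × (1 − (1 + 0.075/12)^(−186)) / (0.075/12)
PV = $1,451.30 × 109.786116
PV = $159,332.59

PV = PMT × (1-(1+r)^(-n))/r = $159,332.59


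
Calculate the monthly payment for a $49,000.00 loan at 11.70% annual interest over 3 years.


Loan payment formula: PMT = PV × r / (1 − (1 + r)^(−n))
Monthly rate r = 0.117/12 = 0.00975, n = 36 months
Denominator: 1 − (1 + 0.117/12)^(−36) = 0.294818
PMT = $49,000.00 × (0.117/12) / 0.294818
PMT = $1,620.49 per month

PMT = PV × r / (1-(1+r)^(-n)) = $1,620.49/month


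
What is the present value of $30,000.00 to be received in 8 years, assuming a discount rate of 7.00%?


Present value formula: PV = FV / (1 + r)^t
PV = $30,000.00 / (1 + 0.07)^8
PV = $30,000.00 / 1.718186
PV = $17,460.27

PV = FV / (1 + r)^t = $17,460.27


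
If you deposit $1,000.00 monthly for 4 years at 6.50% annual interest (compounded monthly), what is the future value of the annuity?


Future value of an ordinary annuity: FV = PMT × ((1 + r)^n − 1) / r
Monthly rate r = 0.065/12 ≈ 0.00541667, n = 48
FV = $1,000.00 × ((1 + 0.065/12)^48 − 1) / (0.065/12)
FV = $1,000.00 × 54.649927
FV = $54,649.93

FV = PMT × ((1+r)^n - 1)/r = $54,649.93


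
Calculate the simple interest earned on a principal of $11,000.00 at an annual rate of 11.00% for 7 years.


Simple interest formula: I = P × r × t
I = $11,000.00 × 0.11 × 7
I = $8,470.00

I = P × r × t = $8,470.00


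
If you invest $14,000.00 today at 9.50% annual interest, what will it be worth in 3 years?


Future value formula: FV = PV × (1 + r)^t
FV = $14,000.00 × (1 + 0.095)^3
FV = $14,000.00 × 1.312932
FV = $18,381.05

FV = PV × (1 + r)^t = $18,381.05


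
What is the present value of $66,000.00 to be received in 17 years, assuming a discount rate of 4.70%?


Present value formula: PV = FV / (1 + r)^t
PV = $66,000.00 / (1 + 0.047)^17
PV = $66,000.00 / 2.183200
PV = $30,230.85

PV = FV / (1 + r)^t = $30,230.85


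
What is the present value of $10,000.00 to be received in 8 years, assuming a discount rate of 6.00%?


Present value formula: PV = FV / (1 + r)^t
PV = $10,000.00 / (1 + 0.06)^8
PV = $10,000.00 / 1.593848
PV = $6,274.12

PV = FV / (1 + r)^t = $6,274.12


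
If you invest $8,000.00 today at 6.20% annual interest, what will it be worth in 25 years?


Future value formula: FV = PV × (1 + r)^t
FV = $8,000.00 × (1 + 0.062)^25
FV = $8,000.00 × 4.4989682
FV = $35,991.75

FV = PV × (1 + r)^t = $35,991.75


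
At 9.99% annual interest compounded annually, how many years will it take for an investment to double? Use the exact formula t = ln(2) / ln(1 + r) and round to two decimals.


Doubling condition: (1 + r)^t = 2
Take ln of both sides: t × ln(1 + r) = ln(2)
t = ln(2) / ln(1 + r)
t = 0.693147 / 0.095219
t = 7.28

t = ln(2) / ln(1 + r) = 7.28 years


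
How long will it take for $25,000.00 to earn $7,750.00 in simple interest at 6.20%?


Rearrange the simple interest formula for t:
I = P × r × t  ⇒  t = I / (P × r)
t = $7,750.00 / ($25,000.00 × 0.062)
t = 5

t = I/(P×r) = 5 years


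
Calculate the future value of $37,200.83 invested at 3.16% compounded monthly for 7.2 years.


Compound interest formula: A = P(1 + r/n)^(nt)
A = $37,200.83 × (1 + 0.0316/12)^(12 × 7.2)
Growth factor: (1 + 0.0316/12)^86.4 = 1.2551072
A = $37,200.83 × 1.2551072
A = $46,691.03

A = P(1 + r/n)^(nt) = $46,691.03


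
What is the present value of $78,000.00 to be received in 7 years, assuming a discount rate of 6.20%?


Present value formula: PV = FV / (1 + r)^t
PV = $78,000.00 / (1 + 0.062)^7
PV = $78,000.00 / 1.5236023
PV = $51,194.46

PV = FV / (1 + r)^t = $51,194.46


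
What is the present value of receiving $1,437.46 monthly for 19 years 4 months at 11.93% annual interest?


Present value of an ordinary annuity: PV = PMT × (1 − (1 + r)^(−n)) / r
Monthly rate r = 0.1193/12 ≈ 0.00994167, n = 232
PV = $1,437.46 × (1 − (1 + 0.1193/12)^(−232)) / (0.1193/12)
PV = $1,437.46 × 90.452275
PV = $130,021.53

PV = PMT × (1-(1+r)^(-n))/r = $130,021.53


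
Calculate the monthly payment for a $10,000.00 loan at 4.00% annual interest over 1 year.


Loan payment formula: PMT = PV × r / (1 − (1 + r)^(−n))
Monthly rate r = 0.04/12 ≈ 0.00333333, n = 12 months
Denominator: 1 − (1 + 0.04/12)^(−12) = 0.0391466
PMT = $10,000.00 × (0.04/12) / 0.0391466
PMT = $851.50 per month

PMT = PV × r / (1-(1+r)^(-n)) = $851.50/month


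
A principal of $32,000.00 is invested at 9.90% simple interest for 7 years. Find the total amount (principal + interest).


Total amount formula: A = P(1 + rt) = P + P·r·t
Interest: I = P × r × t = $32,000.00 × 0.099 × 7 = $22,176.00
A = P + I = $32,000.00 + $22,176.00 = $54,176.00

A = P + I = P(1 + rt) = $54,176.00


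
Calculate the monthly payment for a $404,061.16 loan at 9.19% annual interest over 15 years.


Loan payment formula: PMT = PV × r / (1 − (1 + r)^(−n))
Monthly rate r = 0.0919/12 ≈ 0.00765833, n = 180 months
Denominator: 1 − (1 + 0.0919/12)^(−180) = 0.746717
PMT = $404,061.16 × (0.0919/12) / 0.746717
PMT = $4,144.05 per month

PMT = PV × r / (1-(1+r)^(-n)) = $4,144.05/month


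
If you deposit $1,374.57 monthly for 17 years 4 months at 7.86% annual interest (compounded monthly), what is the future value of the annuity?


Future value of an ordinary annuity: FV = PMT × ((1 + r)^n − 1) / r
Monthly rate r = 0.0786/12 = 0.00655, n = 208
FV = $1,374.57 × ((1 + 0.0786/12)^208 − 1) / (0.0786/12)
FV = $1,374.57 × 440.953215
FV = $606,121.06

FV = PMT × ((1+r)^n - 1)/r = $606,121.06


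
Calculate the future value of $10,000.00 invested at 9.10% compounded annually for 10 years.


Compound interest formula: A = P(1 + r/n)^(nt)
A = $10,000.00 × (1 + 0.091/1)^(1 × 10)
Growth factor: (1 + 0.091/1)^10 = 2.389172
A = $10,000.00 × 2.389172
A = $23,891.72

A = P(1 + r/n)^(nt) = $23,891.72


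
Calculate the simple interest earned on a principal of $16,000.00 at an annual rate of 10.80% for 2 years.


Simple interest formula: I = P × r × t
I = $16,000.00 × 0.108 × 2
I = $3,456.00

I = P × r × t = $3,456.00


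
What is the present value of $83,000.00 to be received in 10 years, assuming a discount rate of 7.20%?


Present value formula: PV = FV / (1 + r)^t
PV = $83,000.00 / (1 + 0.072)^10
PV = $83,000.00 / 2.0042314
PV = $41,412.38

PV = FV / (1 + r)^t = $41,412.38


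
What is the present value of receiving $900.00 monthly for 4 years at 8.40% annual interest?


Present value of an ordinary annuity: PV = PMT × (1 − (1 + r)^(−n)) / r
Monthly rate r = 0.084/12 = 0.007, n = 48
PV = $900.00 × (1 − (1 + 0.084/12)^(−48)) / (0.084/12)
PV = $900.00 × 40.648558
PV = $36,583.70

PV = PMT × (1-(1+r)^(-n))/r = $36,583.70


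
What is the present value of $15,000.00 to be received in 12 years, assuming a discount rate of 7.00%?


Present value formula: PV = FV / (1 + r)^t
PV = $15,000.00 / (1 + 0.07)^12
PV = $15,000.00 / 2.252192
PV = $6,660.18

PV = FV / (1 + r)^t = $6,660.18


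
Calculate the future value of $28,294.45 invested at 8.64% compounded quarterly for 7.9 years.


Compound interest formula: A = P(1 + r/n)^(nt)
A = $28,294.45 × (1 + 0.0864/4)^(4 × 7.9)
Growth factor: (1 + 0.0864/4)^31.6 = 1.9646082
A = $28,294.45 × 1.9646082
A = $55,587.51

A = P(1 + r/n)^(nt) = $55,587.51


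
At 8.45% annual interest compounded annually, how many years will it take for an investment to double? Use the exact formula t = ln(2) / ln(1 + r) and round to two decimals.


Doubling condition: (1 + r)^t = 2
Take ln of both sides: t × ln(1 + r) = ln(2)
t = ln(2) / ln(1 + r)
t = 0.693147 / 0.081119
t = 8.54

t = ln(2) / ln(1 + r) = 8.54 years


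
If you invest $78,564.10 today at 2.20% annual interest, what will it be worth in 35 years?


Future value formula: FV = PV × (1 + r)^t
FV = $78,564.10 × (1 + 0.022)^35
FV = $78,564.10 × 2.141812
FV = $168,269.53

FV = PV × (1 + r)^t = $168,269.53


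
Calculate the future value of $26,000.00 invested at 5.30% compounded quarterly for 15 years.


Compound interest formula: A = P(1 + r/n)^(nt)
A = $26,000.00 × (1 + 0.053/4)^(4 × 15)
Growth factor: (1 + 0.053/4)^60 = 2.202910
A = $26,000.00 × 2.202910
A = $57,275.66

A = P(1 + r/n)^(nt) = $57,275.66


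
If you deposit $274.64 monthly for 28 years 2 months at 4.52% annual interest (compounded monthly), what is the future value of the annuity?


Future value of an ordinary annuity: FV = PMT × ((1 + r)^n − 1) / r
Monthly rate r = 0.0452/12 ≈ 0.00376667, n = 338
FV = $274.64 × ((1 + 0.0452/12)^338 − 1) / (0.0452/12)
FV = $274.64 × 680.573703
FV = $186,912.76

FV = PMT × ((1+r)^n - 1)/r = $186,912.76


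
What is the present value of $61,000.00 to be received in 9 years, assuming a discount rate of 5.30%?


Present value formula: PV = FV / (1 + r)^t
PV = $61,000.00 / (1 + 0.053)^9
PV = $61,000.00 / 1.5916785
PV = $38,324.32

PV = FV / (1 + r)^t = $38,324.32


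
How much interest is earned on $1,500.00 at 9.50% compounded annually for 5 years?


Compound interest earned = final amount − principal.
A = P(1 + r/n)^(nt) = $1,500.00 × (1 + 0.095/1)^(1 × 5) = $2,361.36
Interest = A − P = $2,361.36 − $1,500.00 = $861.36

Interest = A - P = $861.36


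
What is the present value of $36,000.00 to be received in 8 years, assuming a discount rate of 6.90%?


Present value formula: PV = FV / (1 + r)^t
PV = $36,000.00 / (1 + 0.069)^8
PV = $36,000.00 / 1.705382
PV = $21,109.64

PV = FV / (1 + r)^t = $21,109.64


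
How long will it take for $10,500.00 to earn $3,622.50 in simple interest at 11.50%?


Rearrange the simple interest formula for t:
I = P × r × t  ⇒  t = I / (P × r)
t = $3,622.50 / ($10,500.00 × 0.115)
t = 3

t = I/(P×r) = 3 years


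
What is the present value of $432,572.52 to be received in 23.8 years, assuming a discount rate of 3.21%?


Present value formula: PV = FV / (1 + r)^t
PV = $432,572.52 / (1 + 0.0321)^23.8
PV = $432,572.52 / 2.1211839
PV = $203,929.76

PV = FV / (1 + r)^t = $203,929.76


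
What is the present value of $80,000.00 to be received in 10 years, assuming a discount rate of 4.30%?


Present value formula: PV = FV / (1 + r)^t
PV = $80,000.00 / (1 + 0.043)^10
PV = $80,000.00 / 1.5235022
PV = $52,510.59

PV = FV / (1 + r)^t = $52,510.59


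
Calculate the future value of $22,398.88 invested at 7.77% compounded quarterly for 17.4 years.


Compound interest formula: A = P(1 + r/n)^(nt)
A = $22,398.88 × (1 + 0.0777/4)^(4 × 17.4)
Growth factor: (1 + 0.0777/4)^69.6 = 3.8152893
A = $22,398.88 × 3.8152893
A = $85,458.21

A = P(1 + r/n)^(nt) = $85,458.21


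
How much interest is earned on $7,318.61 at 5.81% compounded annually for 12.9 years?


Compound interest earned = final amount − principal.
A = P(1 + r/n)^(nt) = $7,318.61 × (1 + 0.0581/1)^(1 × 12.9) = $15,164.33
Interest = A − P = $15,164.33 − $7,318.61 = $7,845.72

Interest = A - P = $7,845.72


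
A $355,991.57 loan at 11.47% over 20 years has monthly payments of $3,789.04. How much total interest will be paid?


Total paid over the life of the loan = PMT × n.
Total paid = $3,789.04 × 240 = $909,369.60
Total interest = total paid − principal = $909,369.60 − $355,991.57 = $553,378.03

Total interest = (PMT × n) - PV = $553,378.03


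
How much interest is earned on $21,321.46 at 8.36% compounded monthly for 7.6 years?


Compound interest earned = final amount − principal.
A = P(1 + r/n)^(nt) = $21,321.46 × (1 + 0.0836/12)^(12 × 7.6) = $40,159.99
Interest = A − P = $40,159.99 − $21,321.46 = $18,838.53

Interest = A - P = $18,838.53


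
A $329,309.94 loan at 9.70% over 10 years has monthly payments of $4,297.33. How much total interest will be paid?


Total paid over the life of the loan = PMT × n.
Total paid = $4,297.33 × 120 = $515,679.60
Total interest = total paid − principal = $515,679.60 − $329,309.94 = $186,369.66

Total interest = (PMT × n) - PV = $186,369.66


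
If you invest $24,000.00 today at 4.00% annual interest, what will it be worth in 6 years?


Future value formula: FV = PV × (1 + r)^t
FV = $24,000.00 × (1 + 0.04)^6
FV = $24,000.00 × 1.265319
FV = $30,367.66

FV = PV × (1 + r)^t = $30,367.66


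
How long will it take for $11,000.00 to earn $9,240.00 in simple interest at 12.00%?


Rearrange the simple interest formula for t:
I = P × r × t  ⇒  t = I / (P × r)
t = $9,240.00 / ($11,000.00 × 0.12)
t = 7

t = I/(P×r) = 7 years


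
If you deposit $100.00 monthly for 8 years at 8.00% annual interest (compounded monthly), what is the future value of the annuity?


Future value of an ordinary annuity: FV = PMT × ((1 + r)^n − 1) / r
Monthly rate r = 0.08/12 ≈ 0.00666667, n = 96
FV = $100.00 × ((1 + 0.08/12)^96 − 1) / (0.08/12)
FV = $100.00 × 133.868583
FV = $13,386.86

FV = PMT × ((1+r)^n - 1)/r = $13,386.86


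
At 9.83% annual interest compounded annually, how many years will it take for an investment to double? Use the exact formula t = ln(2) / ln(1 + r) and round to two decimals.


Doubling condition: (1 + r)^t = 2
Take ln of both sides: t × ln(1 + r) = ln(2)
t = ln(2) / ln(1 + r)
t = 0.693147 / 0.093764
t = 7.39

t = ln(2) / ln(1 + r) = 7.39 years


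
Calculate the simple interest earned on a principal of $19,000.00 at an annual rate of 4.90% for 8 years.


Simple interest formula: I = P × r × t
I = $19,000.00 × 0.049 × 8
I = $7,448.00

I = P × r × t = $7,448.00


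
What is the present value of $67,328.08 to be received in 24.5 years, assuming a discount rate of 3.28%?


Present value formula: PV = FV / (1 + r)^t
PV = $67,328.08 / (1 + 0.0328)^24.5
PV = $67,328.08 / 2.204944
PV = $30,535.05

PV = FV / (1 + r)^t = $30,535.05


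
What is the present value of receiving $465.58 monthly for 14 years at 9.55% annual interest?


Present value of an ordinary annuity: PV = PMT × (1 − (1 + r)^(−n)) / r
Monthly rate r = 0.0955/12 ≈ 0.00795833, n = 168
PV = $465.58 × (1 − (1 + 0.0955/12)^(−168)) / (0.0955/12)
PV = $465.58 × 92.478416
PV = $43,056.10

PV = PMT × (1-(1+r)^(-n))/r = $43,056.10


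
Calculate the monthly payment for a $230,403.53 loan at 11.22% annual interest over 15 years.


Loan payment formula: PMT = PV × r / (1 − (1 + r)^(−n))
Monthly rate r = 0.1122/12 = 0.00935, n = 180 months
Denominator: 1 − (1 + 0.1122/12)^(−180) = 0.812726
PMT = $230,403.53 × (0.1122/12) / 0.812726
PMT = $2,650.68 per month

PMT = PV × r / (1-(1+r)^(-n)) = $2,650.68/month


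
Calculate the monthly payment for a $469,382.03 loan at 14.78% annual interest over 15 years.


Loan payment formula: PMT = PV × r / (1 − (1 + r)^(−n))
Monthly rate r = 0.1478/12 ≈ 0.01231667, n = 180 months
Denominator: 1 − (1 + 0.1478/12)^(−180) = 0.889579
PMT = $469,382.03 × (0.1478/12) / 0.889579
PMT = $6,498.83 per month

PMT = PV × r / (1-(1+r)^(-n)) = $6,498.83/month


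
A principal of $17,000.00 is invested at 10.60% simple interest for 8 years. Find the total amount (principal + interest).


Total amount formula: A = P(1 + rt) = P + P·r·t
Interest: I = P × r × t = $17,000.00 × 0.106 × 8 = $14,416.00
A = P + I = $17,000.00 + $14,416.00 = $31,416.00

A = P + I = P(1 + rt) = $31,416.00


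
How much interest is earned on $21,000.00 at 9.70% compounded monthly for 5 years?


Compound interest earned = final amount − principal.
A = P(1 + r/n)^(nt) = $21,000.00 × (1 + 0.097/12)^(12 × 5) = $34,041.24
Interest = A − P = $34,041.24 − $21,000.00 = $13,041.24

Interest = A - P = $13,041.24


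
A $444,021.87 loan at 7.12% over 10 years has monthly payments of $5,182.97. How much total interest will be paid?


Total paid over the life of the loan = PMT × n.
Total paid = $5,182.97 × 120 = $621,956.40
Total interest = total paid − principal = $621,956.40 − $444,021.87 = $177,934.53

Total interest = (PMT × n) - PV = $177,934.53


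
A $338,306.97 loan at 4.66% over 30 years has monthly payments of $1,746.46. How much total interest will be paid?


Total paid over the life of the loan = PMT × n.
Total paid = $1,746.46 × 360 = $628,725.60
Total interest = total paid − principal = $628,725.60 − $338,306.97 = $290,418.63

Total interest = (PMT × n) - PV = $290,418.63


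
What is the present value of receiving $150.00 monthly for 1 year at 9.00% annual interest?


Present value of an ordinary annuity: PV = PMT × (1 − (1 + r)^(−n)) / r
Monthly rate r = 0.09/12 = 0.0075, n = 12
PV = $150.00 × (1 − (1 + 0.09/12)^(−12)) / (0.09/12)
PV = $150.00 × 11.434913
PV = $1,715.24

PV = PMT × (1-(1+r)^(-n))/r = $1,715.24


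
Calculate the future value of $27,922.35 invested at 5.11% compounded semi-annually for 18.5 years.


Compound interest formula: A = P(1 + r/n)^(nt)
A = $27,922.35 × (1 + 0.0511/2)^(2 × 18.5)
Growth factor: (1 + 0.0511/2)^37 = 2.5433319
A = $27,922.35 × 2.5433319
A = $71,015.80

A = P(1 + r/n)^(nt) = $71,015.80


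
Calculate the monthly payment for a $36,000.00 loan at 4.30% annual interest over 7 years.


Loan payment formula: PMT = PV × r / (1 − (1 + r)^(−n))
Monthly rate r = 0.043/12 ≈ 0.00358333, n = 84 months
Denominator: 1 − (1 + 0.043/12)^(−84) = 0.259524
PMT = $36,000.00 × (0.043/12) / 0.259524
PMT = $497.06 per month

PMT = PV × r / (1-(1+r)^(-n)) = $497.06/month


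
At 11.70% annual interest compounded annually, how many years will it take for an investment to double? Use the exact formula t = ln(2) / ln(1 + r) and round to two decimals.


Doubling condition: (1 + r)^t = 2
Take ln of both sides: t × ln(1 + r) = ln(2)
t = ln(2) / ln(1 + r)
t = 0.693147 / 0.110647
t = 6.26

t = ln(2) / ln(1 + r) = 6.26 years


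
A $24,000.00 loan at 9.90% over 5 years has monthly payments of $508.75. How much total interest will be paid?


Total paid over the life of the loan = PMT × n.
Total paid = $508.75 × 60 = $30,525.00
Total interest = total paid − principal = $30,525.00 − $24,000.00 = $6,525.00

Total interest = (PMT × n) - PV = $6,525.00


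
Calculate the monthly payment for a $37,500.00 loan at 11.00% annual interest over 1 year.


Loan payment formula: PMT = PV × r / (1 − (1 + r)^(−n))
Monthly rate r = 0.11/12 ≈ 0.00916667, n = 12 months
Denominator: 1 − (1 + 0.11/12)^(−12) = 0.103717
PMT = $37,500.00 × (0.11/12) / 0.103717
PMT = $3,314.31 per month

PMT = PV × r / (1-(1+r)^(-n)) = $3,314.31/month


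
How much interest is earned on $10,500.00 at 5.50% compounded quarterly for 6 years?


Compound interest earned = final amount − principal.
A = P(1 + r/n)^(nt) = $10,500.00 × (1 + 0.055/4)^(4 × 6) = $14,572.37
Interest = A − P = $14,572.37 − $10,500.00 = $4,072.37

Interest = A - P = $4,072.37


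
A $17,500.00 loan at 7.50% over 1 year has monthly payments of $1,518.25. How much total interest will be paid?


Total paid over the life of the loan = PMT × n.
Total paid = $1,518.25 × 12 = $18,219.00
Total interest = total paid − principal = $18,219.00 − $17,500.00 = $719.00

Total interest = (PMT × n) - PV = $719.00


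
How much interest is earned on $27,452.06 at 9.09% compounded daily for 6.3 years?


Compound interest earned = final amount − principal.
A = P(1 + r/n)^(nt) = $27,452.06 × (1 + 0.0909/365)^(365 × 6.3) = $48,668.88
Interest = A − P = $48,668.88 − $27,452.06 = $21,216.82

Interest = A - P = $21,216.82


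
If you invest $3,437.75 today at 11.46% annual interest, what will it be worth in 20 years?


Future value formula: FV = PV × (1 + r)^t
FV = $3,437.75 × (1 + 0.1146)^20
FV = $3,437.75 × 8.757513
FV = $30,106.14

FV = PV × (1 + r)^t = $30,106.14


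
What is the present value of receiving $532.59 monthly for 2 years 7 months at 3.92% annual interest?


Present value of an ordinary annuity: PV = PMT × (1 − (1 + r)^(−n)) / r
Monthly rate r = 0.0392/12 ≈ 0.00326667, n = 31
PV = $532.59 × (1 − (1 + 0.0392/12)^(−31)) / (0.0392/12)
PV = $532.59 × 29.436375
PV = $15,677.52

PV = PMT × (1-(1+r)^(-n))/r = $15,677.52


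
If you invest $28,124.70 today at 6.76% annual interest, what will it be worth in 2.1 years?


Future value formula: FV = PV × (1 + r)^t
FV = $28,124.70 × (1 + 0.0676)^2.1
FV = $28,124.70 × 1.147250
FV = $32,266.06

FV = PV × (1 + r)^t = $32,266.06


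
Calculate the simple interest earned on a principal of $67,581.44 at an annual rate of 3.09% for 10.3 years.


Simple interest formula: I = P × r × t
I = $67,581.44 × 0.0309 × 10.3
I = $21,509.14

I = P × r × t = $21,509.14


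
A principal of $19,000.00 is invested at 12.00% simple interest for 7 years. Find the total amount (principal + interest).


Total amount formula: A = P(1 + rt) = P + P·r·t
Interest: I = P × r × t = $19,000.00 × 0.12 × 7 = $15,960.00
A = P + I = $19,000.00 + $15,960.00 = $34,960.00

A = P + I = P(1 + rt) = $34,960.00


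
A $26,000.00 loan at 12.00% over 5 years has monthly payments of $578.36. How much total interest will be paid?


Total paid over the life of the loan = PMT × n.
Total paid = $578.36 × 60 = $34,701.60
Total interest = total paid − principal = $34,701.60 − $26,000.00 = $8,701.60

Total interest = (PMT × n) - PV = $8,701.60


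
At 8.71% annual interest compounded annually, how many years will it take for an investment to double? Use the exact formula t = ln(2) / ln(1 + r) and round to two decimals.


Doubling condition: (1 + r)^t = 2
Take ln of both sides: t × ln(1 + r) = ln(2)
t = ln(2) / ln(1 + r)
t = 0.693147 / 0.083514
t = 8.30

t = ln(2) / ln(1 + r) = 8.30 years


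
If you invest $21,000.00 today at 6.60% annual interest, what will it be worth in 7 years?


Future value formula: FV = PV × (1 + r)^t
FV = $21,000.00 × (1 + 0.066)^7
FV = $21,000.00 × 1.5642294
FV = $32,848.82

FV = PV × (1 + r)^t = $32,848.82


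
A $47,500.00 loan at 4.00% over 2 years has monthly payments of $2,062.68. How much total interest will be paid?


Total paid over the life of the loan = PMT × n.
Total paid = $2,062.68 × 24 = $49,504.32
Total interest = total paid − principal = $49,504.32 − $47,500.00 = $2,004.32

Total interest = (PMT × n) - PV = $2,004.32


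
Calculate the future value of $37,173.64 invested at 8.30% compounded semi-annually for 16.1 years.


Compound interest formula: A = P(1 + r/n)^(nt)
A = $37,173.64 × (1 + 0.083/2)^(2 × 16.1)
Growth factor: (1 + 0.083/2)^32.2 = 3.703639
A = $37,173.64 × 3.703639
A = $137,677.74

A = P(1 + r/n)^(nt) = $137,677.74


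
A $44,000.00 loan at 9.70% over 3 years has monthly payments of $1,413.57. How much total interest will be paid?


Total paid over the life of the loan = PMT × n.
Total paid = $1,413.57 × 36 = $50,888.52
Total interest = total paid − principal = $50,888.52 − $44,000.00 = $6,888.52

Total interest = (PMT × n) - PV = $6,888.52


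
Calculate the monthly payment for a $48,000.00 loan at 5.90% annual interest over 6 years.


Loan payment formula: PMT = PV × r / (1 − (1 + r)^(−n))
Monthly rate r = 0.059/12 ≈ 0.00491667, n = 72 months
Denominator: 1 − (1 + 0.059/12)^(−72) = 0.297516
PMT = $48,000.00 × (0.059/12) / 0.297516
PMT = $793.23 per month

PMT = PV × r / (1-(1+r)^(-n)) = $793.23/month


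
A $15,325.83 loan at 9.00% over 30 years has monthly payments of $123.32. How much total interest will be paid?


Total paid over the life of the loan = PMT × n.
Total paid = $123.32 × 360 = $44,395.20
Total interest = total paid − principal = $44,395.20 − $15,325.83 = $29,069.37

Total interest = (PMT × n) - PV = $29,069.37


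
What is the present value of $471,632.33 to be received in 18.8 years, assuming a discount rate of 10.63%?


Present value formula: PV = FV / (1 + r)^t
PV = $471,632.33 / (1 + 0.1063)^18.8
PV = $471,632.33 / 6.680527
PV = $70,598.07

PV = FV / (1 + r)^t = $70,598.07


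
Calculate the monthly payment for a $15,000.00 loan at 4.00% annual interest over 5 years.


Loan payment formula: PMT = PV × r / (1 − (1 + r)^(−n))
Monthly rate r = 0.04/12 ≈ 0.00333333, n = 60 months
Denominator: 1 − (1 + 0.04/12)^(−60) = 0.180997
PMT = $15,000.00 × (0.04/12) / 0.180997
PMT = $276.25 per month

PMT = PV × r / (1-(1+r)^(-n)) = $276.25/month


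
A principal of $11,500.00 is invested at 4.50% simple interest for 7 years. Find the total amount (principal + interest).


Total amount formula: A = P(1 + rt) = P + P·r·t
Interest: I = P × r × t = $11,500.00 × 0.045 × 7 = $3,622.50
A = P + I = $11,500.00 + $3,622.50 = $15,122.50

A = P + I = P(1 + rt) = $15,122.50


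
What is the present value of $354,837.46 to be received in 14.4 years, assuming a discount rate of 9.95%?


Present value formula: PV = FV / (1 + r)^t
PV = $354,837.46 / (1 + 0.0995)^14.4
PV = $354,837.46 / 3.919326
PV = $90,535.33

PV = FV / (1 + r)^t = $90,535.33


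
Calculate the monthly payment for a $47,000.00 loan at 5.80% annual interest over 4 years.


Loan payment formula: PMT = PV × r / (1 − (1 + r)^(−n))
Monthly rate r = 0.058/12 ≈ 0.00483333, n = 48 months
Denominator: 1 − (1 + 0.058/12)^(−48) = 0.206611
PMT = $47,000.00 × (0.058/12) / 0.206611
PMT = $1,099.49 per month

PMT = PV × r / (1-(1+r)^(-n)) = $1,099.49/month


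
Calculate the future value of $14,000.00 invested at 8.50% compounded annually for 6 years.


Compound interest formula: A = P(1 + r/n)^(nt)
A = $14,000.00 × (1 + 0.085/1)^(1 × 6)
Growth factor: (1 + 0.085/1)^6 = 1.631468
A = $14,000.00 × 1.631468
A = $22,840.55

A = P(1 + r/n)^(nt) = $22,840.55


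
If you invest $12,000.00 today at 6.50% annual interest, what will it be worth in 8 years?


Future value formula: FV = PV × (1 + r)^t
FV = $12,000.00 × (1 + 0.065)^8
FV = $12,000.00 × 1.654996
FV = $19,859.95

FV = PV × (1 + r)^t = $19,859.95


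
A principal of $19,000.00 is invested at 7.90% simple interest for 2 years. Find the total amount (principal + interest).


Total amount formula: A = P(1 + rt) = P + P·r·t
Interest: I = P × r × t = $19,000.00 × 0.079 × 2 = $3,002.00
A = P + I = $19,000.00 + $3,002.00 = $22,002.00

A = P + I = P(1 + rt) = $22,002.00


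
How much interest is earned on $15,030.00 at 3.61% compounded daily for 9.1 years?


Compound interest earned = final amount − principal.
A = P(1 + r/n)^(nt) = $15,030.00 × (1 + 0.0361/365)^(365 × 9.1) = $20,874.78
Interest = A − P = $20,874.78 − $15,030.00 = $5,844.78

Interest = A - P = $5,844.78


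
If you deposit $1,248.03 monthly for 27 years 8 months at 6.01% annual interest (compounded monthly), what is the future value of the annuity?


Future value of an ordinary annuity: FV = PMT × ((1 + r)^n − 1) / r
Monthly rate r = 0.0601/12 ≈ 0.00500833, n = 332
FV = $1,248.03 × ((1 + 0.0601/12)^332 − 1) / (0.0601/12)
FV = $1,248.03 × 848.993116
FV = $1,059,568.88

FV = PMT × ((1+r)^n - 1)/r = $1,059,568.88
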